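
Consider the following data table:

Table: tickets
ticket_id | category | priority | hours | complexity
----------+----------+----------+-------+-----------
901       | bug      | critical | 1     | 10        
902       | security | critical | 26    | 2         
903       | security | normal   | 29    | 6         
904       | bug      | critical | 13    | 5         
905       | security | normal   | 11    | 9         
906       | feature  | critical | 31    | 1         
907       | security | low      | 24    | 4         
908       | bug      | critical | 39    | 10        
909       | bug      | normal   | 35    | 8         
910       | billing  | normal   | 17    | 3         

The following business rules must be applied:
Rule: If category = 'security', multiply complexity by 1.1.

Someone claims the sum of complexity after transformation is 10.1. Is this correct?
No, the correct result is 60.1.

Step 1: Calculate the correct sum after transformation
Step 2: Apply multiplier 1.1 to records where category = 'security'
Step 3: Correct result = 60.1
Step 4: Claimed result = 10.1
Step 5: 60.1 ≠ 10.1
Conclusion: The claimed result is incorrect. The correct answer is 60.1.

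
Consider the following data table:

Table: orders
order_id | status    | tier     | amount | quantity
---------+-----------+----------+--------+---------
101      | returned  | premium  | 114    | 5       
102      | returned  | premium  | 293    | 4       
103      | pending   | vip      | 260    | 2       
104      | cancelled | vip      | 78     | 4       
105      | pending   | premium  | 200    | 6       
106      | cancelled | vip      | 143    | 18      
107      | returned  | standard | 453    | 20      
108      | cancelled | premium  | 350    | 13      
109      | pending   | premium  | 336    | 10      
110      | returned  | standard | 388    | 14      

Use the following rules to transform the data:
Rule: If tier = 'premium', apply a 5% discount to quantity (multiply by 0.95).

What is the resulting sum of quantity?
94.1

Step 1: Records with tier = 'premium' have total quantity = 38
Step 2: Apply multiplier: 38 × 0.95 = 36.1
Step 3: Other records total: 58
Step 4: Final sum = 36.1 + 58 = 94.1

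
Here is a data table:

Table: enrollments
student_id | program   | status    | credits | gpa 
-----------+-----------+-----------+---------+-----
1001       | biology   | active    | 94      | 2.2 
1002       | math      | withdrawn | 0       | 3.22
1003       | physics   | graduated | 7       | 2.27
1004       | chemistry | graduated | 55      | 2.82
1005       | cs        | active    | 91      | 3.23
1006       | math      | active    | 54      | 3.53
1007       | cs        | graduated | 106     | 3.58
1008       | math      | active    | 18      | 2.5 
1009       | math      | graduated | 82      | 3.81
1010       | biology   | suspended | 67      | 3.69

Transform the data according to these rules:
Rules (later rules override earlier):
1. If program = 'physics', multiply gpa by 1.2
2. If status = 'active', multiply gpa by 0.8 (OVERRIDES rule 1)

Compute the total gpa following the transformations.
29.01

Step 1: Rule 2 takes priority for records with status = 'active'
  - 4 records: 11.46 × 0.8 = 9.17
Step 2: Rule 1 applies to remaining records with program = 'physics'
  - 1 records: 2.27 × 1.2 = 2.72
Step 3: Other records unchanged: 17.12
Step 4: Final sum = 9.17 + 2.72 + 17.12 = 29.01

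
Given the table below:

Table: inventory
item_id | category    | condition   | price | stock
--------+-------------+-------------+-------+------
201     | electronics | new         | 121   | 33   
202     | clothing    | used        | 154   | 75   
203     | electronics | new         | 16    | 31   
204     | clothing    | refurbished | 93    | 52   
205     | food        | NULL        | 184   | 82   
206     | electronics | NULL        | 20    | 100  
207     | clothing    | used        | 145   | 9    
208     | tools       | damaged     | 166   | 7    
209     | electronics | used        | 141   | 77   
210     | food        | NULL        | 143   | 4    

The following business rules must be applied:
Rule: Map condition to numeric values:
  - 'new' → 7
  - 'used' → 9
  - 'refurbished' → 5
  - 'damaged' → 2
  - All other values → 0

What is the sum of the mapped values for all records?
48

Step 1: Apply mapping to each record
Step 2: Count by status:
  'new': 2 records × 7 = 14
  'used': 3 records × 9 = 27
  'refurbished': 1 records × 5 = 5
  'damaged': 1 records × 2 = 2
Step 3: Sum all mapped values = 48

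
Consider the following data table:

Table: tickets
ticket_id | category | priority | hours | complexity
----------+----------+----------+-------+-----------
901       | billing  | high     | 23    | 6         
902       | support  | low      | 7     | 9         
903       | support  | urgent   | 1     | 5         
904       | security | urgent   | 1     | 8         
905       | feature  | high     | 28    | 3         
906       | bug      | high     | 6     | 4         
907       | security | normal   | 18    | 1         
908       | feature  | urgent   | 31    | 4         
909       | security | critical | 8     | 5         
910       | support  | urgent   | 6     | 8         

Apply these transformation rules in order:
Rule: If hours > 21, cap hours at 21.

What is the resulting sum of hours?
110

Step 1: 3 records have hours > 21
Step 2: These records originally summed to 82
Step 3: After capping: 3 × 21 = 63
Step 4: Unaffected records sum: 47
Step 5: Final sum = 63 + 47 = 110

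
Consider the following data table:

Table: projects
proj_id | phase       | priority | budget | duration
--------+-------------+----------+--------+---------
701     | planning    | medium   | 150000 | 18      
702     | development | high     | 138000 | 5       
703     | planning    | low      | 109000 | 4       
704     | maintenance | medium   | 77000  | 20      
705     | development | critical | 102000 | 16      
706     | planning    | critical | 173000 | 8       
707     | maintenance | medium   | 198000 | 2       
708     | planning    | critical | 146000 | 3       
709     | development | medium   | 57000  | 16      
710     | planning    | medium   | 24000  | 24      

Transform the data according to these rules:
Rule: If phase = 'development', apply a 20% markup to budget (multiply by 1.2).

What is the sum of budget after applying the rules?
1233400.0

Step 1: Records with phase = 'development' have total budget = 297000
Step 2: Apply multiplier: 297000 × 1.2 = 356400.0
Step 3: Other records total: 877000
Step 4: Final sum = 356400.0 + 877000 = 1233400.0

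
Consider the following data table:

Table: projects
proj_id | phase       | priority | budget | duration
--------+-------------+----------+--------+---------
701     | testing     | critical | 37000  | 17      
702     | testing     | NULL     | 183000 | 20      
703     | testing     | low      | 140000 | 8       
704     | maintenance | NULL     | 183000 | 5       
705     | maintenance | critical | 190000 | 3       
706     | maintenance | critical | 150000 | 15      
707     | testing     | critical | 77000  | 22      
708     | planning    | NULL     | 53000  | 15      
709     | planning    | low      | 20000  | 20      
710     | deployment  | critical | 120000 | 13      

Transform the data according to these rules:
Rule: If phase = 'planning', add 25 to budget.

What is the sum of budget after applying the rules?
1153050

Step 1: Count records where phase = 'planning': 2
Step 2: Total bonus added: 2 × 25 = 50
Step 3: Original sum of budget: 1153000
Step 4: Final sum = 1153000 + 50 = 1153050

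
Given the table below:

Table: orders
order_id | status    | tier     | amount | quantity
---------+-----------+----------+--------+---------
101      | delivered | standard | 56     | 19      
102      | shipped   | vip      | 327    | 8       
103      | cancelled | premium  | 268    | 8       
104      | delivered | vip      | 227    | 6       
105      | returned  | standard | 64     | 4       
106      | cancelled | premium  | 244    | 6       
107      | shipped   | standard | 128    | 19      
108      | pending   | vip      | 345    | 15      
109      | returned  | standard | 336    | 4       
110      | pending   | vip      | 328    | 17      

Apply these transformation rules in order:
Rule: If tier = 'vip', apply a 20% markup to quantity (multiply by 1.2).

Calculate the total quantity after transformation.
115.2

Step 1: Records with tier = 'vip' have total quantity = 46
Step 2: Apply multiplier: 46 × 1.2 = 55.2
Step 3: Other records total: 60
Step 4: Final sum = 55.2 + 60 = 115.2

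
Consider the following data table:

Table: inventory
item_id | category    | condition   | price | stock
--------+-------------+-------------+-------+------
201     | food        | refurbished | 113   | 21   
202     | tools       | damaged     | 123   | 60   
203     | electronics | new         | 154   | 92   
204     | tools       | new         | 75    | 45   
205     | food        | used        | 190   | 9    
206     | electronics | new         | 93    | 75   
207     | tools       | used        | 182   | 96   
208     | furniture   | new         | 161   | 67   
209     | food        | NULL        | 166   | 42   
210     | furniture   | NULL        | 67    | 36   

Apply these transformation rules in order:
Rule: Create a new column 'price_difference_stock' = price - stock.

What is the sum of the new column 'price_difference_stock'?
781

Step 1: For each record, compute price - stock
Example calculations:
  113 - 21 = 92
  123 - 60 = 63
  154 - 92 = 62
  ...
Step 2: Sum all derived values
Step 3: Total = 781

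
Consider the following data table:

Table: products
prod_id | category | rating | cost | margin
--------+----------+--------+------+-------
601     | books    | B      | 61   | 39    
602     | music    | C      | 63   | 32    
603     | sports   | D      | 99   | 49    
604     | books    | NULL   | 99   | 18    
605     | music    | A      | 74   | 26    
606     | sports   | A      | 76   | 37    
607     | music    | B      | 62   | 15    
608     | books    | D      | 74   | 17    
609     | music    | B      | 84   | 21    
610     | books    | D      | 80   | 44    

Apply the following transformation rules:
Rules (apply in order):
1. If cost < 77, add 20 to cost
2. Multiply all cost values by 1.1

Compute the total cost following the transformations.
981.2

Step 1: Apply Rule 1 - Add 20 to records with cost < 77
  - 6 records affected: 410 + (6 × 20) = 530
  - Unaffected records: 362
  - Sum after Rule 1: 892
Step 2: Apply Rule 2 - Multiply all by 1.1
  - 892 × 1.1 = 981.2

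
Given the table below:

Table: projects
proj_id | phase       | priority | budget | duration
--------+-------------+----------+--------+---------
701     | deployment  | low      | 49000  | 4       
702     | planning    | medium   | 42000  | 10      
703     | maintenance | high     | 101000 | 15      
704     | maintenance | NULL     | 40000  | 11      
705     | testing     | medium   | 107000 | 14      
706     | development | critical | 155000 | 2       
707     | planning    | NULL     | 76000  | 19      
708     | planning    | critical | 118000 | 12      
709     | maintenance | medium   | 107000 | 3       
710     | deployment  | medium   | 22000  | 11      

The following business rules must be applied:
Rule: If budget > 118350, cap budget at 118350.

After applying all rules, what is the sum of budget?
780350

Step 1: 1 records have budget > 118350
Step 2: These records originally summed to 155000
Step 3: After capping: 1 × 118350 = 118350
Step 4: Unaffected records sum: 662000
Step 5: Final sum = 118350 + 662000 = 780350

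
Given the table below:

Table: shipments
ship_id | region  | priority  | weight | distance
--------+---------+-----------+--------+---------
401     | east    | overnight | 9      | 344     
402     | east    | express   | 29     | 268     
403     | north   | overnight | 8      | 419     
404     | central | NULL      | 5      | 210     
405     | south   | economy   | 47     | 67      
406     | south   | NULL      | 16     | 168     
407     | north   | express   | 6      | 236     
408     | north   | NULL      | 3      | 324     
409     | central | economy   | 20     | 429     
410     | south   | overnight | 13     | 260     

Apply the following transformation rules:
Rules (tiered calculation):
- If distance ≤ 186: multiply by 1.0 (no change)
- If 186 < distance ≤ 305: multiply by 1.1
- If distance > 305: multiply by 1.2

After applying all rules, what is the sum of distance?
3125.6

Step 1: Tier 1 (distance ≤ 186): 2 records, sum = 235 × 1.0 = 235.0
Step 2: Tier 2 (186 < distance ≤ 305): 4 records, sum = 974 × 1.1 = 1071.4
Step 3: Tier 3 (distance > 305): 4 records, sum = 1516 × 1.2 = 1819.2
Step 4: Final sum = 235.0 + 1071.4 + 1819.2 = 3125.6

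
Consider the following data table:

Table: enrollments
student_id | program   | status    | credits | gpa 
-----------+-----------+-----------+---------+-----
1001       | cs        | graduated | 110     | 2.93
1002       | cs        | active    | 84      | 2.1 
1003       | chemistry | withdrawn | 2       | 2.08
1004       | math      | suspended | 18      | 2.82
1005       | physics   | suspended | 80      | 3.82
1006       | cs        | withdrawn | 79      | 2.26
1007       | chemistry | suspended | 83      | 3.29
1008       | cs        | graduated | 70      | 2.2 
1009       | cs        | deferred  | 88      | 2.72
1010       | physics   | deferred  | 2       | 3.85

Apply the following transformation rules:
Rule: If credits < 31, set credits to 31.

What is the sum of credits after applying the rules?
687

Step 1: 3 records have credits < 31
Step 2: These records originally summed to 22
Step 3: After setting to minimum: 3 × 31 = 93
Step 4: Unaffected records sum: 594
Step 5: Final sum = 93 + 594 = 687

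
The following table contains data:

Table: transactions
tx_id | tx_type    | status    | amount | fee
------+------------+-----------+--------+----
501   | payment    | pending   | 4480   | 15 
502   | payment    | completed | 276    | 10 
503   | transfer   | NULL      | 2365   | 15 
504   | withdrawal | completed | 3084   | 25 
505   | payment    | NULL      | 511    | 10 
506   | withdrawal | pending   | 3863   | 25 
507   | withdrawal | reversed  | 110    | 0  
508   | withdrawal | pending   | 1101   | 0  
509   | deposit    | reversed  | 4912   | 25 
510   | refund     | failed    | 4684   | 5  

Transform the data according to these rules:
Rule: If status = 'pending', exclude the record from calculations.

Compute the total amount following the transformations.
15942

Step 1: Identify records where status = 'pending'
Step 2: The excluded records sum to 9444
Step 3: Original total amount = 25386
Step 4: Remaining total = 25386 - 9444 = 15942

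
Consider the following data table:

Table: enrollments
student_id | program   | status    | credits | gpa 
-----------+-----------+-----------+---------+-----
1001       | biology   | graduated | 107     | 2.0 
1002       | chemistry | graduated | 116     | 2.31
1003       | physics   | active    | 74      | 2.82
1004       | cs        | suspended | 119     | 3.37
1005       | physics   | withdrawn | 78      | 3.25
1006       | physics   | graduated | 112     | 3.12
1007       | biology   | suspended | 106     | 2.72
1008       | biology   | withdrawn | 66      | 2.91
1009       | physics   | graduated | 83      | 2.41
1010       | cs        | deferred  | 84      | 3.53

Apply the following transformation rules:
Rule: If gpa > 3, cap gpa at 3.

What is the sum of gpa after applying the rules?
27.17

Step 1: 4 records have gpa > 3
Step 2: These records originally summed to 13.27
Step 3: After capping: 4 × 3 = 12
Step 4: Unaffected records sum: 15.17
Step 5: Final sum = 12 + 15.17 = 27.17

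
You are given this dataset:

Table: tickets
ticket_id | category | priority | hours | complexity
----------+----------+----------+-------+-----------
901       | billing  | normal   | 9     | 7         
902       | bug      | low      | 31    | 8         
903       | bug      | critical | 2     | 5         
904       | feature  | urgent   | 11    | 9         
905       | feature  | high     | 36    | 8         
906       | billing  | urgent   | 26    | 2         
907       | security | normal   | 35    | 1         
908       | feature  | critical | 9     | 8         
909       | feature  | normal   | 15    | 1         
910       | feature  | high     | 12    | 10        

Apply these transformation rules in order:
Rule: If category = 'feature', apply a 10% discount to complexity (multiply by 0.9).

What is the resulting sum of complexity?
55.4

Step 1: Records with category = 'feature' have total complexity = 36
Step 2: Apply multiplier: 36 × 0.9 = 32.4
Step 3: Other records total: 23
Step 4: Final sum = 32.4 + 23 = 55.4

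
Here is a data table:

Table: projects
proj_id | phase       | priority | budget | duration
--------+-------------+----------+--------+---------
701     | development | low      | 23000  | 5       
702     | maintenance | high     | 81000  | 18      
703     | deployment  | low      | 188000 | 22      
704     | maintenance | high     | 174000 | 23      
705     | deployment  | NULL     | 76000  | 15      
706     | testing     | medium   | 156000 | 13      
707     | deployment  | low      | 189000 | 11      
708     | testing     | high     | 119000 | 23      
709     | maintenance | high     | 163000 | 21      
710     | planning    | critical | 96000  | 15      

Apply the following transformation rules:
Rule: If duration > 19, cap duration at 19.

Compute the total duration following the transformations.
153

Step 1: 4 records have duration > 19
Step 2: These records originally summed to 89
Step 3: After capping: 4 × 19 = 76
Step 4: Unaffected records sum: 77
Step 5: Final sum = 76 + 77 = 153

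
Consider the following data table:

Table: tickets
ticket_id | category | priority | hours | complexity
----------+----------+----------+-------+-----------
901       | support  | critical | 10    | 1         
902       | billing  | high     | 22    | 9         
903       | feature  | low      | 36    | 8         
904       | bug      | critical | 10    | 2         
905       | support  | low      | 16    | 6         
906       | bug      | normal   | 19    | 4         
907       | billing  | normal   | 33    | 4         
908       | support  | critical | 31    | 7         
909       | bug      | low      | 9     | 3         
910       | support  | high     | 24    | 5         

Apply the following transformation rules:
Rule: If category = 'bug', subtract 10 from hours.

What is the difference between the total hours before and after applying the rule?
30

Step 1: Original sum of hours = 210
Step 2: 3 records have category = 'bug'
Step 3: Each affected record changes by -10
Step 4: Total change = 3 × -10 = -30
Step 5: New sum = 210 + -30 = 180
Step 6: Difference = |180 - 210| = 30
        (Sum decreased by 30)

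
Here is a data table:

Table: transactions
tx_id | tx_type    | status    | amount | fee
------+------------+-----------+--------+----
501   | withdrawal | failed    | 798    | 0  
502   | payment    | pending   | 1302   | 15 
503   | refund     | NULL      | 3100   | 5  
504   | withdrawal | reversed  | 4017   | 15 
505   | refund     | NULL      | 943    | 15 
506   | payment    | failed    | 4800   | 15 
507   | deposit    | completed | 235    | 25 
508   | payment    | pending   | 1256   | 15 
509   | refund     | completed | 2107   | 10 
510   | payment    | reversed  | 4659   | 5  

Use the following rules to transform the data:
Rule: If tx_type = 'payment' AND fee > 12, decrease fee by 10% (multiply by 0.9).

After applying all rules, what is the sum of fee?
115.5

Step 1: Find records where tx_type = 'payment' AND fee > 12
Step 2: 3 records match, summing to 45
Step 3: After multiplier: 45 × 0.9 = 40.5
Step 4: Unaffected records sum: 75
Step 5: Final sum = 40.5 + 75 = 115.5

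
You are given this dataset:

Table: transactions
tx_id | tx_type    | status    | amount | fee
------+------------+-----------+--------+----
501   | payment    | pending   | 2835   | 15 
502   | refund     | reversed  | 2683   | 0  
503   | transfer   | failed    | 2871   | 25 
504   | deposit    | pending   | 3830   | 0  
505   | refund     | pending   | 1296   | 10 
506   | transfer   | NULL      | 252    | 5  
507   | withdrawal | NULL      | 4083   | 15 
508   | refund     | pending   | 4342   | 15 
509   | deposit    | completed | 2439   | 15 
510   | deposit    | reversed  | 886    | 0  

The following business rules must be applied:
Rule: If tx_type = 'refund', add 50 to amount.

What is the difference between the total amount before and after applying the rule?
150

Step 1: Original sum of amount = 25517
Step 2: 3 records have tx_type = 'refund'
Step 3: Each affected record changes by 50
Step 4: Total change = 3 × 50 = 150
Step 5: New sum = 25517 + 150 = 25667
Step 6: Difference = |25667 - 25517| = 150
        (Sum increased by 150)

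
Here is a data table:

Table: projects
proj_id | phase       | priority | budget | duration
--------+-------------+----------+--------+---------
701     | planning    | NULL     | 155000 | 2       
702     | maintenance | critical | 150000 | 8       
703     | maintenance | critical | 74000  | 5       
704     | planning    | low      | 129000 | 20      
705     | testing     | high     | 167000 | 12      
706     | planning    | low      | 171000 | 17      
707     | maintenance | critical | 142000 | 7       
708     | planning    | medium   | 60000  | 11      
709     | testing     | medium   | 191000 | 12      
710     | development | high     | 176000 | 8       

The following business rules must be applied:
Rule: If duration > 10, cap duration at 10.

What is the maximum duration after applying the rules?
10

Step 1: Original maximum duration = 20
Step 2: Apply cap at 10
Step 3: 5 records had duration > 10 and were capped
Step 4: Maximum after transformation = 10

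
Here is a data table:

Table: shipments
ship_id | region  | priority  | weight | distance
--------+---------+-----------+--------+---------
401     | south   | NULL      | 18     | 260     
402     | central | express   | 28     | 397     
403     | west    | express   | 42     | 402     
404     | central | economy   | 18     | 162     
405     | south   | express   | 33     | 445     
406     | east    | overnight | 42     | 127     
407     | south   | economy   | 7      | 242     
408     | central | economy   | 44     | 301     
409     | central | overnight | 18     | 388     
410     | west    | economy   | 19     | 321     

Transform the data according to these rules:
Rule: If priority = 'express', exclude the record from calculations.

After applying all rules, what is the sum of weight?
166

Step 1: Identify records where priority = 'express'
Step 2: The excluded records sum to 103
Step 3: Original total weight = 269
Step 4: Remaining total = 269 - 103 = 166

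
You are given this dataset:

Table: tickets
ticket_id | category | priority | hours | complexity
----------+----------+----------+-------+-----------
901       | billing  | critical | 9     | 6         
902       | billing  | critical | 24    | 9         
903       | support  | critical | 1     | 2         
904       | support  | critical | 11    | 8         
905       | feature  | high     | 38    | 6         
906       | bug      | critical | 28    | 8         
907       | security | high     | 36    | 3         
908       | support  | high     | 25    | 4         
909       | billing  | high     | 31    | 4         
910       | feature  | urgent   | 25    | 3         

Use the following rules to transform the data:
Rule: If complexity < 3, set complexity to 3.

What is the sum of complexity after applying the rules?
54

Step 1: 1 records have complexity < 3
Step 2: These records originally summed to 2
Step 3: After setting to minimum: 1 × 3 = 3
Step 4: Unaffected records sum: 51
Step 5: Final sum = 3 + 51 = 54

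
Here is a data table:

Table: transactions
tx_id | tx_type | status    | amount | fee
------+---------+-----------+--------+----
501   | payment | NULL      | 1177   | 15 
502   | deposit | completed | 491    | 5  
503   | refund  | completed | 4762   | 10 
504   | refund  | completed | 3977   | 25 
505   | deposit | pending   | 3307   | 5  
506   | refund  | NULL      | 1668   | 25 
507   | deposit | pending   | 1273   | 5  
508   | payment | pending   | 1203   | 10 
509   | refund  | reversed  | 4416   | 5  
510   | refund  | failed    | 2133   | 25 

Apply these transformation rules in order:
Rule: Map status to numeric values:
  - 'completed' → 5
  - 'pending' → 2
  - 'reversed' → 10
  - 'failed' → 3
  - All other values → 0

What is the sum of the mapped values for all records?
34

Step 1: Apply mapping to each record
Step 2: Count by status:
  'completed': 3 records × 5 = 15
  'pending': 3 records × 2 = 6
  'reversed': 1 records × 10 = 10
  'failed': 1 records × 3 = 3
Step 3: Sum all mapped values = 34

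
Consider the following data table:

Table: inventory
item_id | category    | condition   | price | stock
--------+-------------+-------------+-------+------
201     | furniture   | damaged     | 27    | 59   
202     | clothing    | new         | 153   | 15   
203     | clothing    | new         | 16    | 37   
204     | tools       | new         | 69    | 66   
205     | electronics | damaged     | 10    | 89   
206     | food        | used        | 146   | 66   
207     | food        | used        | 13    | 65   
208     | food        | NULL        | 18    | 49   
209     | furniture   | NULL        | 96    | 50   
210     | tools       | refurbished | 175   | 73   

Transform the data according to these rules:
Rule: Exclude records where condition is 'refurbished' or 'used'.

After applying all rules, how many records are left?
7

Step 1: Count records to exclude
  - 1 (refurbished) + 2 (used) = 3 records
Step 2: Total records: 10
Step 3: Remaining = 10 - 3 = 7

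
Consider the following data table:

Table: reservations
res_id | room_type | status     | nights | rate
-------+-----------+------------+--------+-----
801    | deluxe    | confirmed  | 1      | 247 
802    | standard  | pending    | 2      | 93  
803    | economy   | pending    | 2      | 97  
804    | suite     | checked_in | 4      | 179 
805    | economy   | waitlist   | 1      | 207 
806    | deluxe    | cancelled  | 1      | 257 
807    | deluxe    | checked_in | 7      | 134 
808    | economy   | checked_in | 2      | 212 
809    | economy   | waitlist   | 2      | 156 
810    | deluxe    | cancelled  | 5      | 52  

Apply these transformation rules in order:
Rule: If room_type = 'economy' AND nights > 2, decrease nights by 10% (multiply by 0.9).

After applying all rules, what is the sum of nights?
27

Step 1: Find records where room_type = 'economy' AND nights > 2
Step 2: 0 records match, summing to 0
Step 3: After multiplier: 0 × 0.9 = 0.0
Step 4: Unaffected records sum: 27
Step 5: Final sum = 0.0 + 27 = 27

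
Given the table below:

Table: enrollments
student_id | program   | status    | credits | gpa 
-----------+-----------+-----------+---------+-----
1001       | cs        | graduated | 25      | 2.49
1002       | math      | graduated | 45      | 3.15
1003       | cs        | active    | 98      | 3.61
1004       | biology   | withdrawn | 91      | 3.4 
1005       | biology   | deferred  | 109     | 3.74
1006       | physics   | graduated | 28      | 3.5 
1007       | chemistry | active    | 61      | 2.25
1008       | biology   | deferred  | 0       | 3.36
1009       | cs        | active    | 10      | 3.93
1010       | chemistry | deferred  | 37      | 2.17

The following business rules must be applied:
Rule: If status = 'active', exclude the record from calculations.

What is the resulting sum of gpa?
21.81

Step 1: Identify records where status = 'active'
Step 2: The excluded records sum to 9.79
Step 3: Original total gpa = 31.6
Step 4: Remaining total = 31.6 - 9.79 = 21.81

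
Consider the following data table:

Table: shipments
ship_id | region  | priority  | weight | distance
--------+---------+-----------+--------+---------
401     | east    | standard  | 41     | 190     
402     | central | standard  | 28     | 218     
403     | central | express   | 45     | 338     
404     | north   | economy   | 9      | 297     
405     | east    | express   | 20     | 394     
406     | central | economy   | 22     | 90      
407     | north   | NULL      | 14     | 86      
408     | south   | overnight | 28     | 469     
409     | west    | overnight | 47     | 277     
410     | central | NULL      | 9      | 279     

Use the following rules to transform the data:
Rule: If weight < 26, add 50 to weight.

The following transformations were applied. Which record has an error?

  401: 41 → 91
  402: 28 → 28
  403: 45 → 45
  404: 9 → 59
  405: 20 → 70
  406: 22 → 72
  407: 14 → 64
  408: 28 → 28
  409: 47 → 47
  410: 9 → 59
Record 401 has an error. The correct transformed value should be 41, not 91.

Step 1: Check each record against the rule
Step 2: Record 401 has weight = 41
Step 3: Since 41 >= 26, the bonus should not have been applied
Step 4: Correct value = 41, but claimed value = 91
Conclusion: Record 401 has the error.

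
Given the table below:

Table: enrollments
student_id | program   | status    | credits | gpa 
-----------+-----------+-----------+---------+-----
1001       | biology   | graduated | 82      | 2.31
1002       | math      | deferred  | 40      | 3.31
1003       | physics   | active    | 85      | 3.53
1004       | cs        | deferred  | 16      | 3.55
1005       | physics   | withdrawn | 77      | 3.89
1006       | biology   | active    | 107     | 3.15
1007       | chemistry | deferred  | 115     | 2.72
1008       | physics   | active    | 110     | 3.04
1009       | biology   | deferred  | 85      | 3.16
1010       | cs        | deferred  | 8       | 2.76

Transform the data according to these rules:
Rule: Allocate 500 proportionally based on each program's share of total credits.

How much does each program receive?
biology: 188.97, chemistry: 79.31, cs: 16.55, math: 27.59, physics: 187.59

Step 1: Calculate total credits = 725
Step 2: Calculate each program's proportion:
  biology: 274/725 = 37.79% → 188.97
  chemistry: 115/725 = 15.86% → 79.31
  cs: 24/725 = 3.31% → 16.55
  math: 40/725 = 5.52% → 27.59
  physics: 272/725 = 37.52% → 187.59
Step 3: Verify: sum of allocations ≈ 500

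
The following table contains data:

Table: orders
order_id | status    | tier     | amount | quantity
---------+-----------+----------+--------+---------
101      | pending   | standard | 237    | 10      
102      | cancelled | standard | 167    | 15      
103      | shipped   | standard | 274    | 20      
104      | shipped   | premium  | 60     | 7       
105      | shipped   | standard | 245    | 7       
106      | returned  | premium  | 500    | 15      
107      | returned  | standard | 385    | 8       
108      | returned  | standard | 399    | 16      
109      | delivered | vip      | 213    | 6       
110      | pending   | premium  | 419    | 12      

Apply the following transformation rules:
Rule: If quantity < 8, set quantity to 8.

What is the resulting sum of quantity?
120

Step 1: 3 records have quantity < 8
Step 2: These records originally summed to 20
Step 3: After setting to minimum: 3 × 8 = 24
Step 4: Unaffected records sum: 96
Step 5: Final sum = 24 + 96 = 120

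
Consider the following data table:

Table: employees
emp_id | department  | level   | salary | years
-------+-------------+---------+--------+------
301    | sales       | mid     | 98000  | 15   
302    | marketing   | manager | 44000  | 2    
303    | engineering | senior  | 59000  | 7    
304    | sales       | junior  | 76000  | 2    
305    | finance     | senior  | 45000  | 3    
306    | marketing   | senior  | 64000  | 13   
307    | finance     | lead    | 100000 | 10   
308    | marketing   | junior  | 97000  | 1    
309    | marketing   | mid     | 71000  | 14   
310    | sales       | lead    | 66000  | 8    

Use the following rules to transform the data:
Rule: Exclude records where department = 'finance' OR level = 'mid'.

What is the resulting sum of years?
33

Step 1: Find records where department = 'finance' OR level = 'mid'
Step 2: 4 records match, summing to 42
Step 3: Original sum: 75
Step 4: Remaining sum = 75 - 42 = 33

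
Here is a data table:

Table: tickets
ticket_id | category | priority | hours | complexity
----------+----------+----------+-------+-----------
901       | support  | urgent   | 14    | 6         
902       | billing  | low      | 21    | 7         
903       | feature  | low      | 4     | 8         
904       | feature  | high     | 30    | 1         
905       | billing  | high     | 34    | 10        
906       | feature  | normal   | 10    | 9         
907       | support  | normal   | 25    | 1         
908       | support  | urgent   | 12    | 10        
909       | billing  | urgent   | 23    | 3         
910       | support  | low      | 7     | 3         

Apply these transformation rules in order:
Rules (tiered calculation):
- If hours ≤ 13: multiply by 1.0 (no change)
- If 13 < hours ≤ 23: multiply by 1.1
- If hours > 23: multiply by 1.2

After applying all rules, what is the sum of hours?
203.6

Step 1: Tier 1 (hours ≤ 13): 4 records, sum = 33 × 1.0 = 33.0
Step 2: Tier 2 (13 < hours ≤ 23): 3 records, sum = 58 × 1.1 = 63.8
Step 3: Tier 3 (hours > 23): 3 records, sum = 89 × 1.2 = 106.8
Step 4: Final sum = 33.0 + 63.8 + 106.8 = 203.6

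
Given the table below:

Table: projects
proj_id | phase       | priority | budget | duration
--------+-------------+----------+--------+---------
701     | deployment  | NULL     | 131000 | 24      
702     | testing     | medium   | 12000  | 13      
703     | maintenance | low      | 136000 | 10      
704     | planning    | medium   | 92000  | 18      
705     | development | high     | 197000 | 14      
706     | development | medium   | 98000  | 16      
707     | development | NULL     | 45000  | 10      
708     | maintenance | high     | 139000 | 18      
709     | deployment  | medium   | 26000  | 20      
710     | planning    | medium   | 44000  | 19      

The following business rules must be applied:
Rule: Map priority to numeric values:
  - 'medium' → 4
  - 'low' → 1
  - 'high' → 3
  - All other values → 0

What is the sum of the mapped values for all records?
27

Step 1: Apply mapping to each record
Step 2: Count by status:
  'medium': 5 records × 4 = 20
  'low': 1 records × 1 = 1
  'high': 2 records × 3 = 6
Step 3: Sum all mapped values = 27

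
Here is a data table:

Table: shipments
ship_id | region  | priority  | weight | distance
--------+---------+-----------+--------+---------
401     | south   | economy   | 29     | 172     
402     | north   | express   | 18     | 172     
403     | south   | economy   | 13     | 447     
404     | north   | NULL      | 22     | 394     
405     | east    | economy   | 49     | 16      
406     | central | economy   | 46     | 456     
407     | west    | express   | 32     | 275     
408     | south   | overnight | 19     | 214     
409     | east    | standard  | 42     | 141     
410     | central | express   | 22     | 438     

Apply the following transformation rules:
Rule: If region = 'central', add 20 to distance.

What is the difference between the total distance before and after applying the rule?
40

Step 1: Original sum of distance = 2725
Step 2: 2 records have region = 'central'
Step 3: Each affected record changes by 20
Step 4: Total change = 2 × 20 = 40
Step 5: New sum = 2725 + 40 = 2765
Step 6: Difference = |2765 - 2725| = 40
        (Sum increased by 40)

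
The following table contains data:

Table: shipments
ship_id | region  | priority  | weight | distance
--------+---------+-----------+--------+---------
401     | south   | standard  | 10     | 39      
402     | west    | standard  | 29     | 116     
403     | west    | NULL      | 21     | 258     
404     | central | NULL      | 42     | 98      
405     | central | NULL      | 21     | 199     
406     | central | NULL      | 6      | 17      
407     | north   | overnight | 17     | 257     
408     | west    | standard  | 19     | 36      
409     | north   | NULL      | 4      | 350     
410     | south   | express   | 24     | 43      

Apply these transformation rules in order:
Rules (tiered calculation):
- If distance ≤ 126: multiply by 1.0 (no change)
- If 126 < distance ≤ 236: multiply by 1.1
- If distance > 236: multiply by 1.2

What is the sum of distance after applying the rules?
1605.9

Step 1: Tier 1 (distance ≤ 126): 6 records, sum = 349 × 1.0 = 349.0
Step 2: Tier 2 (126 < distance ≤ 236): 1 records, sum = 199 × 1.1 = 218.9
Step 3: Tier 3 (distance > 236): 3 records, sum = 865 × 1.2 = 1038.0
Step 4: Final sum = 349.0 + 218.9 + 1038.0 = 1605.9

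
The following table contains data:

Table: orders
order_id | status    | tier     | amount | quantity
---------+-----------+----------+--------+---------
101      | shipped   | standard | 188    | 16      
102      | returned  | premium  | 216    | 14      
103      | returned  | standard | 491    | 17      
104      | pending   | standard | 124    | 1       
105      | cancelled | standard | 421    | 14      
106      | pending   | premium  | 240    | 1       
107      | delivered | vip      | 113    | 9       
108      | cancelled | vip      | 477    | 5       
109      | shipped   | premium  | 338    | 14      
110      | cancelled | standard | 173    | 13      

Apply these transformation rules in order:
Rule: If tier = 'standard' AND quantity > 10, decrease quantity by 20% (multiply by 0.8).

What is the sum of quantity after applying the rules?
92.0

Step 1: Find records where tier = 'standard' AND quantity > 10
Step 2: 4 records match, summing to 60
Step 3: After multiplier: 60 × 0.8 = 48.0
Step 4: Unaffected records sum: 44
Step 5: Final sum = 48.0 + 44 = 92.0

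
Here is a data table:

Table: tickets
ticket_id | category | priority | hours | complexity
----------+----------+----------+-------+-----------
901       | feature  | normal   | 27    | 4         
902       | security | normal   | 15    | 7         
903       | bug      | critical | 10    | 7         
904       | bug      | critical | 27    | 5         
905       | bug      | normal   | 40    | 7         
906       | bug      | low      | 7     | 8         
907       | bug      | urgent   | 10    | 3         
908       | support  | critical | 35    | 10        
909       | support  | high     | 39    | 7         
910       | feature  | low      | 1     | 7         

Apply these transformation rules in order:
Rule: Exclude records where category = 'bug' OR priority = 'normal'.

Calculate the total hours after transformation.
75

Step 1: Find records where category = 'bug' OR priority = 'normal'
Step 2: 7 records match, summing to 136
Step 3: Original sum: 211
Step 4: Remaining sum = 211 - 136 = 75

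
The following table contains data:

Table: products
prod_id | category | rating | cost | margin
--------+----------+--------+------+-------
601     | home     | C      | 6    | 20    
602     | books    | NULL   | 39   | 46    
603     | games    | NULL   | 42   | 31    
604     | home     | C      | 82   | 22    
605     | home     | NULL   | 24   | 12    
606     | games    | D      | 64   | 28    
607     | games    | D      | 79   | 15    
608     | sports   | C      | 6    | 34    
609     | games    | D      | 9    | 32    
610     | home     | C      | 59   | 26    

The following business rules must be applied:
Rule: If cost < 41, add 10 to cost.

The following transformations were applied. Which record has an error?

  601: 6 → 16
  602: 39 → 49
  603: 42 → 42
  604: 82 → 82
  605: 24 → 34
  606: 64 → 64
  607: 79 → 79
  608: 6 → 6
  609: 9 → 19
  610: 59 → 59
Record 608 has an error. The correct transformed value should be 16, not 6.

Step 1: Check each record against the rule
Step 2: Record 608 has cost = 6
Step 3: Since 6 < 41, the bonus should have been applied
Step 4: Correct value = 16, but claimed value = 6
Conclusion: Record 608 has the error.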